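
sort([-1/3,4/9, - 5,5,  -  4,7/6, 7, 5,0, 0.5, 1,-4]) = [ - 5, - 4,-4,-1/3,0, 4/9,0.5, 1,7/6,5,5,7 ] 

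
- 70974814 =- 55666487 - 15308327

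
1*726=726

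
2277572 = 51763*44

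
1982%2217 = 1982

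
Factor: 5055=3^1*5^1*337^1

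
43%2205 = 43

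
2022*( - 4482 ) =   -  9062604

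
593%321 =272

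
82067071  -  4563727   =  77503344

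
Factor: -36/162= - 2/9  =  - 2^1*3^(-2) 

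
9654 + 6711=16365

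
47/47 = 1= 1.00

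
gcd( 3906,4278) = 186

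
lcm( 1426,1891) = 86986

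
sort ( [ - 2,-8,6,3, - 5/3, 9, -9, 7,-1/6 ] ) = [-9,-8 , -2, - 5/3, - 1/6, 3,6,7,9] 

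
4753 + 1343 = 6096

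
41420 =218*190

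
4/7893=4/7893 = 0.00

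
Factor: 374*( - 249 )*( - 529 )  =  2^1* 3^1*11^1*17^1*23^2 * 83^1 = 49263654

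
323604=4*80901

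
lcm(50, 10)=50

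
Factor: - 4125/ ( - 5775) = 5^1  *7^(- 1 )  =  5/7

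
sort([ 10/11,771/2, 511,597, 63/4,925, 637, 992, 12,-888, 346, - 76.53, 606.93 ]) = [-888, - 76.53,10/11,12, 63/4,346, 771/2, 511,597, 606.93, 637, 925,992 ] 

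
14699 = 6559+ 8140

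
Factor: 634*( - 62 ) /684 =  - 9827/171 = - 3^ (  -  2)*19^(  -  1 )*31^1 * 317^1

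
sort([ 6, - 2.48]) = [-2.48, 6]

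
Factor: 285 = 3^1*5^1*19^1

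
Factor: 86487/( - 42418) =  - 681/334 = - 2^ ( - 1)* 3^1*167^( - 1 )  *  227^1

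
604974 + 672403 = 1277377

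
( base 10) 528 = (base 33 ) g0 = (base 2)1000010000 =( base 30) hi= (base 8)1020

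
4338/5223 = 1446/1741  =  0.83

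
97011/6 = 16168+1/2 = 16168.50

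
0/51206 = 0 = 0.00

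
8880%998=896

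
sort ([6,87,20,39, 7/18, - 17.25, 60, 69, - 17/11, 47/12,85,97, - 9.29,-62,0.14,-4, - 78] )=[ - 78, - 62 ,  -  17.25,  -  9.29 ,- 4,-17/11, 0.14, 7/18 , 47/12, 6, 20, 39,  60, 69, 85, 87, 97] 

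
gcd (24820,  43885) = 5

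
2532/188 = 633/47 = 13.47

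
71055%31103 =8849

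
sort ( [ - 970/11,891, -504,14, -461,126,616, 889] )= [ - 504 , - 461, - 970/11,14,126, 616, 889, 891]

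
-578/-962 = 289/481 = 0.60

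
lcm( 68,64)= 1088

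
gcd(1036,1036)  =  1036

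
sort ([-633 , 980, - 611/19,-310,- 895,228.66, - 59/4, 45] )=[ - 895,  -  633, - 310,-611/19, - 59/4, 45,228.66,980 ] 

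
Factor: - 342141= - 3^1 * 59^1*1933^1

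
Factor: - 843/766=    - 2^( - 1 )*3^1*281^1 * 383^(  -  1) 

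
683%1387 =683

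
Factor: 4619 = 31^1*149^1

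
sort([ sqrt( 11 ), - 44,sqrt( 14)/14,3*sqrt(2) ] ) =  [-44, sqrt (14 )/14,sqrt(11 ), 3*sqrt( 2 )]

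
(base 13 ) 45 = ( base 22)2d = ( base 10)57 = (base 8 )71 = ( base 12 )49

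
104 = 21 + 83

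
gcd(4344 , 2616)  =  24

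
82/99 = 82/99 = 0.83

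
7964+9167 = 17131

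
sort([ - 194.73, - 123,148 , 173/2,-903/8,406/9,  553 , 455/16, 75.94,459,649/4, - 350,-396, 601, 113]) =[-396,  -  350,-194.73, - 123,-903/8,455/16,406/9, 75.94,  173/2, 113, 148,649/4, 459, 553,601]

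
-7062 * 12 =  - 84744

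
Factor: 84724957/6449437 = 17^1 * 4983821^1*6449437^( - 1 ) 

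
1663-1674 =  - 11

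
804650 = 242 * 3325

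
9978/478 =20+ 209/239 =20.87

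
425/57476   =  425/57476=0.01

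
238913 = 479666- 240753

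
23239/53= 23239/53 = 438.47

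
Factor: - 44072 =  - 2^3 * 7^1*787^1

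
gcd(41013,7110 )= 9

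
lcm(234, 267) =20826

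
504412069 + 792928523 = 1297340592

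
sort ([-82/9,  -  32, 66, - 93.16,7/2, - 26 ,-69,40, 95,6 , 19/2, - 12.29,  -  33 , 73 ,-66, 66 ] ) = [ - 93.16,- 69, - 66, - 33, - 32, - 26 , - 12.29 ,-82/9,7/2,6,19/2 , 40, 66,66, 73,95 ] 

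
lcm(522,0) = 0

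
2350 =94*25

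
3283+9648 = 12931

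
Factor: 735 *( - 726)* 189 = -2^1*3^5*5^1*7^3 * 11^2 = -  100852290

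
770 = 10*77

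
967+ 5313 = 6280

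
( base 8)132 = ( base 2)1011010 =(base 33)2o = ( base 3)10100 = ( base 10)90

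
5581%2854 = 2727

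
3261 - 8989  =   - 5728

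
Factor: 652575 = 3^1*5^2*7^1 * 11^1*113^1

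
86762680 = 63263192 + 23499488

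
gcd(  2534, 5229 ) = 7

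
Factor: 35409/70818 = 2^(-1 ) = 1/2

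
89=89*1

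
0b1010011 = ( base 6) 215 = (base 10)83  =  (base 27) 32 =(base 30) 2n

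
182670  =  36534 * 5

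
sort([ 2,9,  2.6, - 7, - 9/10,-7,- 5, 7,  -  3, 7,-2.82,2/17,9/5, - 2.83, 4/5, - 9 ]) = [ - 9, - 7, - 7, - 5, - 3, - 2.83, - 2.82, -9/10 , 2/17,4/5,  9/5, 2,  2.6, 7,  7,9] 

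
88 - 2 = 86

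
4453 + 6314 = 10767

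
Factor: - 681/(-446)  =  2^( - 1)*3^1*223^(  -  1 )*227^1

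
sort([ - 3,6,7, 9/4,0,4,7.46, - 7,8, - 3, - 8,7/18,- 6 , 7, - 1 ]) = [ - 8, - 7,-6,-3, - 3,  -  1 , 0,7/18,9/4, 4,6,7, 7,7.46, 8 ]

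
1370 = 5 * 274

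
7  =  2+5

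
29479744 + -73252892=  -43773148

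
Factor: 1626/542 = 3= 3^1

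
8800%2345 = 1765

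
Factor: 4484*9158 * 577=23694200344 = 2^3 * 19^2*59^1*241^1 * 577^1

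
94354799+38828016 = 133182815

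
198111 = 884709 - 686598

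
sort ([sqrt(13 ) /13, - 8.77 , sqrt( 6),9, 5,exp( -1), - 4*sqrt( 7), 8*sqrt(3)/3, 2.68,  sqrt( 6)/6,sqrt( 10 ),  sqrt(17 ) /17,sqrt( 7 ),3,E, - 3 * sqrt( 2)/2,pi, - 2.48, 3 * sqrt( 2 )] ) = [- 4*sqrt (7 ), - 8.77, - 2.48, - 3 * sqrt( 2 )/2,sqrt(17 )/17, sqrt(13) /13, exp ( - 1),  sqrt(6)/6, sqrt( 6) , sqrt( 7),2.68, E, 3,pi,sqrt( 10),3*sqrt(2 ),8*sqrt( 3) /3, 5,9 ] 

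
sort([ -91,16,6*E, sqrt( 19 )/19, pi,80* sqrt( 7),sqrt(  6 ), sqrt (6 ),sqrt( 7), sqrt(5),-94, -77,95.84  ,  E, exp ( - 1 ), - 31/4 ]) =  [ - 94, - 91,  -  77, - 31/4 , sqrt(19)/19,exp( - 1),sqrt( 5),sqrt(6 ),sqrt(6 ) , sqrt(7),E, pi,  16,6*E,95.84,80*sqrt( 7 )] 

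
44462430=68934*645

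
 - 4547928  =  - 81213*56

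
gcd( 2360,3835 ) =295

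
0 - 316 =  - 316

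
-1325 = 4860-6185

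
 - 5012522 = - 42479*118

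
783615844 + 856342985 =1639958829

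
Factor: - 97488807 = - 3^1 * 13^1*29^1*86197^1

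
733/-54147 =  - 1 + 53414/54147  =  - 0.01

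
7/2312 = 7/2312 = 0.00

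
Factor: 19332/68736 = 2^( - 5)*3^2 = 9/32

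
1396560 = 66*21160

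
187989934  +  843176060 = 1031165994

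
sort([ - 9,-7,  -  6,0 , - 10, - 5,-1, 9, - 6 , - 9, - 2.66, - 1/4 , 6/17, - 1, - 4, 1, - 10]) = [ - 10, - 10, - 9, - 9, - 7, - 6, - 6, - 5, - 4,-2.66, - 1, - 1, - 1/4 , 0,6/17, 1, 9 ] 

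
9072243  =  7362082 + 1710161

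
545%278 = 267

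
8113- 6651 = 1462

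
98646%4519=3747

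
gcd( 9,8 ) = 1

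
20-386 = - 366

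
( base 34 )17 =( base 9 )45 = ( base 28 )1D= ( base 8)51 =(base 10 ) 41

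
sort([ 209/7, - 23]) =[ - 23,209/7 ]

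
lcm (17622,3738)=123354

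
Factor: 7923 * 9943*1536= 2^9*3^2*19^1*61^1*139^1*163^1 = 121003605504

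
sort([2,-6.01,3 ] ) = [-6.01, 2, 3]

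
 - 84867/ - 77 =1102+13/77 = 1102.17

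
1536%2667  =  1536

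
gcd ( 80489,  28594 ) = 1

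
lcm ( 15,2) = 30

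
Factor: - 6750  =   - 2^1*3^3*5^3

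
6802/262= 3401/131 = 25.96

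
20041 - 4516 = 15525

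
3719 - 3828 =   -  109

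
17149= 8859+8290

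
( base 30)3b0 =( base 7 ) 11556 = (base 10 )3030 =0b101111010110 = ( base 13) 14c1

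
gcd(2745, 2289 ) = 3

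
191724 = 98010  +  93714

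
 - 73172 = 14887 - 88059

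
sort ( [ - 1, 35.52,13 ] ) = [-1, 13, 35.52]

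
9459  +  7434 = 16893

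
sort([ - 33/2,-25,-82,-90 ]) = [ -90, - 82,  -  25, - 33/2] 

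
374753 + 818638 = 1193391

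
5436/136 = 1359/34= 39.97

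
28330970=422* 67135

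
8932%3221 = 2490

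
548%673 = 548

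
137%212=137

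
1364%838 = 526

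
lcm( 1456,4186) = 33488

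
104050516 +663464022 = 767514538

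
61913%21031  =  19851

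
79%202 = 79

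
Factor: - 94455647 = -11^1 * 13^1*660529^1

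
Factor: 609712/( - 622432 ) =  - 719/734  =  -2^( - 1 )*367^( - 1 ) * 719^1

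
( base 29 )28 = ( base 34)1w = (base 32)22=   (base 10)66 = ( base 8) 102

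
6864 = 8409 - 1545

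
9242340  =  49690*186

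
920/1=920 =920.00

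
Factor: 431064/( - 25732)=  - 2^1* 3^2*7^( - 1 )*919^( - 1) * 5987^1 = - 107766/6433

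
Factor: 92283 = 3^1*19^1*1619^1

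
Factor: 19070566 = 2^1 * 17^1* 19^1 * 53^1 * 557^1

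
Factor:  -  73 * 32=  -  2^5*73^1  =  - 2336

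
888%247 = 147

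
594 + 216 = 810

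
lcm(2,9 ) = 18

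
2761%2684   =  77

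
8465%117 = 41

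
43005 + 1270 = 44275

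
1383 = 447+936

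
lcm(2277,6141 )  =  202653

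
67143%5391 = 2451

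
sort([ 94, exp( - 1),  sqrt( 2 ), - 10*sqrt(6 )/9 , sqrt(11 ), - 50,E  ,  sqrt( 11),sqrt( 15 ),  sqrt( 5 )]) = [ - 50, - 10* sqrt(6)/9, exp( - 1),sqrt(2), sqrt(5 ),E,sqrt( 11),sqrt( 11),sqrt ( 15), 94 ]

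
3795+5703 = 9498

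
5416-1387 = 4029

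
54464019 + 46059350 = 100523369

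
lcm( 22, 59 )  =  1298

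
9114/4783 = 1 +4331/4783  =  1.91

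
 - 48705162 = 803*( - 60654 )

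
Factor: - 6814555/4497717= -3^( - 1) *5^1*7^ (-1)  *  11^1*23^1*5387^1*214177^( - 1 ) 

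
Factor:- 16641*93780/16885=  - 312118596/3377=-2^2*3^4*11^(-1 ) * 43^2*307^ (-1)*521^1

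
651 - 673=-22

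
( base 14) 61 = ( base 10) 85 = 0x55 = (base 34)2h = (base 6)221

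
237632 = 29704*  8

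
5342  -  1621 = 3721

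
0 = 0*311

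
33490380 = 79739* 420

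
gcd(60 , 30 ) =30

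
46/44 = 1 + 1/22 = 1.05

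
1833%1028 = 805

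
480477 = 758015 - 277538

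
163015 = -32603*(-5 ) 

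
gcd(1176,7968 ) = 24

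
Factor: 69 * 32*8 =17664 = 2^8 * 3^1*23^1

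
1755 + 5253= 7008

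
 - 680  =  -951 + 271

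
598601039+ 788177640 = 1386778679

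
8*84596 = 676768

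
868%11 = 10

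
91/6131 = 91/6131 = 0.01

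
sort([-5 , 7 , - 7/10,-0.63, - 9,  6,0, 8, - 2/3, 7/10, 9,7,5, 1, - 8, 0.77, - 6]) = [ - 9 , - 8, - 6, - 5, - 7/10, - 2/3, - 0.63, 0, 7/10,0.77 , 1 , 5, 6,  7,7 , 8 , 9]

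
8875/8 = 1109 + 3/8 = 1109.38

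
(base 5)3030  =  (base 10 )390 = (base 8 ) 606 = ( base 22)HG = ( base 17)15g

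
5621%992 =661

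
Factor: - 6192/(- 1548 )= 2^2 = 4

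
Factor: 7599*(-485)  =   - 3^1*5^1*17^1*97^1*149^1=- 3685515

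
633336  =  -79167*(  -  8) 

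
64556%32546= 32010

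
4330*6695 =28989350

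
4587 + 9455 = 14042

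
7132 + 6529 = 13661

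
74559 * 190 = 14166210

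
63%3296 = 63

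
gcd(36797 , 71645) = 1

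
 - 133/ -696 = 133/696 = 0.19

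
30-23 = 7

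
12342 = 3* 4114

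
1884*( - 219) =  - 412596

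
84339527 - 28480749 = 55858778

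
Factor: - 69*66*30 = -136620 = -2^2*3^3*5^1*11^1*23^1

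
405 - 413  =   - 8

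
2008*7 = 14056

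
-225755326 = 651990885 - 877746211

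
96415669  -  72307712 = 24107957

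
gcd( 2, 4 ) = 2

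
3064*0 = 0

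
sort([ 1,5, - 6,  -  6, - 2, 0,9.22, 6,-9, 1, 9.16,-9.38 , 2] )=[ - 9.38, - 9, - 6,  -  6, - 2, 0,  1,1, 2,  5,6, 9.16,9.22]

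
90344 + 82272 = 172616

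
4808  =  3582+1226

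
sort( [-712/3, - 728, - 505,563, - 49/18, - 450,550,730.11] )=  [-728, - 505, - 450 , - 712/3, - 49/18,550,563, 730.11]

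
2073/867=2 + 113/289 = 2.39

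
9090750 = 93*97750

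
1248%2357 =1248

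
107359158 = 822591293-715232135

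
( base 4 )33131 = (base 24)1H5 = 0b1111011101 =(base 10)989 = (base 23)1K0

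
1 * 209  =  209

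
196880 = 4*49220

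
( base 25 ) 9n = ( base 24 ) A8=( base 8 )370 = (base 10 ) 248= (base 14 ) 13A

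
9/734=9/734=0.01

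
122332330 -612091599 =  - 489759269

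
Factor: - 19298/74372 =  -  2^( - 1 )*9649^1*18593^( - 1) = - 9649/37186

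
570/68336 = 285/34168 = 0.01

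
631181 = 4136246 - 3505065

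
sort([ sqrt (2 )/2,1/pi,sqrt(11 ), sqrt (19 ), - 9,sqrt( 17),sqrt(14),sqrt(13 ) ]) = [ - 9,1/pi,sqrt(2) /2, sqrt(11),sqrt (13), sqrt ( 14 ),sqrt(17),  sqrt( 19) ]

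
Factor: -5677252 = - 2^2*7^1*17^1 *11927^1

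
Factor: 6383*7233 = 3^1*13^1*491^1*2411^1 =46168239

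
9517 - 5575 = 3942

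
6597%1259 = 302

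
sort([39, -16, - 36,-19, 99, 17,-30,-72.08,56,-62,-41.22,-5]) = [ - 72.08  , - 62, -41.22, - 36,- 30 ,-19,  -  16,  -  5, 17,39,56,99]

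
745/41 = 745/41 = 18.17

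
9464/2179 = 9464/2179= 4.34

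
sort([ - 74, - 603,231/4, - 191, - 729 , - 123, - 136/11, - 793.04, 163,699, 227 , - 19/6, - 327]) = [ - 793.04, - 729, - 603, - 327, - 191, - 123, - 74,- 136/11,-19/6,231/4,163,  227,699] 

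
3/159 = 1/53  =  0.02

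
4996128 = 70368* 71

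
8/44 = 2/11 = 0.18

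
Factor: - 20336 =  -2^4*31^1*41^1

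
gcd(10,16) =2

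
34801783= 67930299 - 33128516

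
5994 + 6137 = 12131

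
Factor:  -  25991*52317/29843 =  - 1359771147/29843 = -3^2 * 7^1*11^( - 1 )*47^1*79^1*2713^(-1 )*5813^1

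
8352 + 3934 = 12286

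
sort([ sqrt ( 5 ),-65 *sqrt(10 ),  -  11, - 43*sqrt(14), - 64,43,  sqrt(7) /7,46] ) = [ - 65*sqrt( 10 ),-43*sqrt( 14), - 64, -11,sqrt( 7) /7,  sqrt(5 ),43,46]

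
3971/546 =7 + 149/546  =  7.27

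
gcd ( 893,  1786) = 893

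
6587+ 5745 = 12332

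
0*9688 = 0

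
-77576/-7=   11082 + 2/7 = 11082.29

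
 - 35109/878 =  - 35109/878= - 39.99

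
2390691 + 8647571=11038262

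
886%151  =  131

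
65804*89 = 5856556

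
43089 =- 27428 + 70517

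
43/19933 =43/19933 = 0.00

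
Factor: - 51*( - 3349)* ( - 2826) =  -2^1*3^3*17^2*157^1*197^1=- 482677974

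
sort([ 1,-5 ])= [-5, 1 ] 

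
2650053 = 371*7143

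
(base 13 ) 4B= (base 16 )3f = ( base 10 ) 63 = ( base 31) 21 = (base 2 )111111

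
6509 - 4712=1797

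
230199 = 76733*3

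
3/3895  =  3/3895 = 0.00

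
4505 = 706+3799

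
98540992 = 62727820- - 35813172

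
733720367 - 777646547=  -  43926180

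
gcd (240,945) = 15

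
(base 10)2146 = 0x862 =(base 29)2g0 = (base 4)201202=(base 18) 6b4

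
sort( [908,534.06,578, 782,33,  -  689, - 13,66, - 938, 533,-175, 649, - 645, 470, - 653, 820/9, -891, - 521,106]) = [ - 938, - 891, - 689, - 653, - 645, - 521 ,  -  175 ,  -  13, 33,66,820/9,  106, 470,533,534.06,578,649, 782,908 ]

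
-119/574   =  - 17/82= - 0.21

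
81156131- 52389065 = 28767066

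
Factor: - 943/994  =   - 2^(- 1 )*7^ ( - 1)*23^1 * 41^1 * 71^ ( - 1)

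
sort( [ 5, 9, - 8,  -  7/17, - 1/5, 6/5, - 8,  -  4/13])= [ - 8, - 8 , - 7/17, - 4/13, - 1/5, 6/5,5, 9 ] 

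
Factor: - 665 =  - 5^1*7^1*19^1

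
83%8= 3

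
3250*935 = 3038750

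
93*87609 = 8147637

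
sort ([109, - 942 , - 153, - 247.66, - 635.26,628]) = [ - 942, - 635.26,  -  247.66 ,-153, 109,  628]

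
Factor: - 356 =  - 2^2*89^1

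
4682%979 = 766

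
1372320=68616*20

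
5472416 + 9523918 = 14996334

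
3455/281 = 12 + 83/281 = 12.30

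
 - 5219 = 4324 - 9543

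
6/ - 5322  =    -  1/887=- 0.00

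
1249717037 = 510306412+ 739410625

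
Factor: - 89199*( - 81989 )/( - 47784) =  - 2^( - 3 )*3^1 *17^1*53^1*163^1*181^ ( - 1 )*503^1 = - 221616267/1448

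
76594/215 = 356 + 54/215 = 356.25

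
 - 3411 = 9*( - 379) 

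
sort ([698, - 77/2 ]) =[ - 77/2,698]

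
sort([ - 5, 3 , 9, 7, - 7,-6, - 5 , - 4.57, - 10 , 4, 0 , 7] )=[- 10,-7, - 6,-5, - 5,-4.57, 0,  3,4, 7, 7,  9 ]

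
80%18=8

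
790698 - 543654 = 247044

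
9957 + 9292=19249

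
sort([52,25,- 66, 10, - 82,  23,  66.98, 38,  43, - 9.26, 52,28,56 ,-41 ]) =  [  -  82, - 66, -41, - 9.26,10, 23,25, 28,  38, 43,  52,52,  56, 66.98]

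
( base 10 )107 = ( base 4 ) 1223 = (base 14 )79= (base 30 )3H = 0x6b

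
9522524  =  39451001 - 29928477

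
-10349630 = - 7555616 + -2794014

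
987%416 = 155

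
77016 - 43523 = 33493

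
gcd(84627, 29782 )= 1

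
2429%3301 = 2429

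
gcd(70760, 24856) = 8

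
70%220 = 70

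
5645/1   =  5645 = 5645.00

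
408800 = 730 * 560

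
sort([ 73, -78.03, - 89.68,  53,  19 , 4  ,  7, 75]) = [ - 89.68 , - 78.03, 4, 7, 19 , 53,73, 75]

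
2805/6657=935/2219 = 0.42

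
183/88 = 183/88 = 2.08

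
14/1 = 14 = 14.00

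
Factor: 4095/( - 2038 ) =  - 2^( - 1 ) * 3^2*5^1*7^1 * 13^1*1019^( - 1)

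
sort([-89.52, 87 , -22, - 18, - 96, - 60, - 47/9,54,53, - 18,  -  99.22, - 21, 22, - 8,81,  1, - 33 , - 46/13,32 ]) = [ - 99.22,-96, - 89.52,  -  60, - 33, - 22, - 21, -18, - 18, - 8, - 47/9,-46/13 , 1, 22,32,53,54 , 81,87 ] 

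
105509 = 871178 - 765669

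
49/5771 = 49/5771 = 0.01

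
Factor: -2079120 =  - 2^4*3^1*5^1*8663^1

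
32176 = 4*8044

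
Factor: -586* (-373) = 2^1 * 293^1 * 373^1 = 218578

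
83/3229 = 83/3229 = 0.03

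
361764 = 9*40196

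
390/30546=65/5091 = 0.01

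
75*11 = 825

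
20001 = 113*177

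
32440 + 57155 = 89595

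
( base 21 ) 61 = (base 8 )177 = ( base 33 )3S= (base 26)4n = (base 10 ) 127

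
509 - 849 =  - 340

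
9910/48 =206+11/24=206.46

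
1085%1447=1085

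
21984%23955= 21984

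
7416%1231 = 30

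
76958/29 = 76958/29 = 2653.72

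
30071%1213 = 959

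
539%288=251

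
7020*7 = 49140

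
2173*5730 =12451290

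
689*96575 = 66540175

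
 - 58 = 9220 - 9278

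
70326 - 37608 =32718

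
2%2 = 0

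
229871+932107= 1161978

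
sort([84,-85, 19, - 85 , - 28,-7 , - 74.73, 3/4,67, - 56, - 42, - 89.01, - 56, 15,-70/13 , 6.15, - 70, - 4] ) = [ - 89.01, - 85,- 85, - 74.73, - 70,  -  56 , - 56, - 42, - 28, - 7, - 70/13,  -  4,  3/4,6.15, 15,19, 67,84]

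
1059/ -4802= - 1 + 3743/4802=-  0.22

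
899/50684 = 899/50684= 0.02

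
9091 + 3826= 12917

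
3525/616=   5 + 445/616 = 5.72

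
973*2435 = 2369255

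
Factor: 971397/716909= 3^2 *7^1 * 17^1*29^( - 1)*59^ ( - 1)*419^( - 1)*907^1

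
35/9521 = 35/9521 = 0.00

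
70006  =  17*4118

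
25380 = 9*2820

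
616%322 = 294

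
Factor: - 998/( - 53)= 2^1*53^( - 1) * 499^1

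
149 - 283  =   -134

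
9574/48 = 199+11/24 = 199.46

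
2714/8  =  1357/4=339.25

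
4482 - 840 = 3642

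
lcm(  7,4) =28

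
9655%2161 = 1011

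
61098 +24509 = 85607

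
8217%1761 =1173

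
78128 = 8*9766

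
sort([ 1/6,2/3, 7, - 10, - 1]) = [ - 10, - 1, 1/6, 2/3,7 ] 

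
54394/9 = 54394/9 = 6043.78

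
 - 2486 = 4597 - 7083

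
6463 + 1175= 7638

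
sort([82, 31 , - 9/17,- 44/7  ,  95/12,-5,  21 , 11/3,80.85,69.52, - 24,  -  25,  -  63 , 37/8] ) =[-63,-25, - 24, - 44/7,-5, - 9/17, 11/3,37/8,95/12,  21 , 31,69.52, 80.85, 82] 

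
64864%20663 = 2875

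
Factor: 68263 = 13^1  *59^1*89^1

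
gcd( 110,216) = 2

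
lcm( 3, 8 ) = 24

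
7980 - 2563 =5417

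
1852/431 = 4+128/431 = 4.30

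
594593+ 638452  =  1233045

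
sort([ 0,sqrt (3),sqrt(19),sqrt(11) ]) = [ 0,sqrt (3),sqrt(11 ), sqrt (19 )]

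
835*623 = 520205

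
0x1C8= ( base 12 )320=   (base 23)jj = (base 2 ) 111001000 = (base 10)456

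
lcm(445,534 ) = 2670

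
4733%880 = 333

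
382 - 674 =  - 292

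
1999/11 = 1999/11 = 181.73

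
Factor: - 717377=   -  41^1 * 17497^1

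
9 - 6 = 3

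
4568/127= 4568/127   =  35.97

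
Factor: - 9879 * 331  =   - 3^1*37^1*89^1*331^1 = - 3269949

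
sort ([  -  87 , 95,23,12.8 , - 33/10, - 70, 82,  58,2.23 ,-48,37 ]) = [-87, - 70,-48 ,-33/10,  2.23, 12.8 , 23,  37, 58,  82, 95 ]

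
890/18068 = 445/9034 = 0.05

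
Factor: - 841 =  - 29^2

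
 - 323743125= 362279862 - 686022987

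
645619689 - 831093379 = -185473690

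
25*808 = 20200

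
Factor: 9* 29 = 3^2*29^1 = 261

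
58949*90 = 5305410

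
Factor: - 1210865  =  -5^1*242173^1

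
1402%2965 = 1402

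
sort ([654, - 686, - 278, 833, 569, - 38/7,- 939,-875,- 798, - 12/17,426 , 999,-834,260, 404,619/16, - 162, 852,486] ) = [ - 939, - 875, -834, - 798, - 686,-278,-162, - 38/7, - 12/17,619/16, 260, 404,  426, 486,  569, 654, 833, 852,999 ] 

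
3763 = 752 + 3011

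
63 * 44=2772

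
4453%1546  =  1361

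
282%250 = 32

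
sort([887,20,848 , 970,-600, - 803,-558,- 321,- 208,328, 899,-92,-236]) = [ - 803,-600, - 558, - 321,-236, - 208,-92,20,328,848, 887, 899, 970 ] 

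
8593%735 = 508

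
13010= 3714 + 9296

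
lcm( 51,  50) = 2550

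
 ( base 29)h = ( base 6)25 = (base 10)17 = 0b10001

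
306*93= 28458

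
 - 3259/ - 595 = 3259/595 = 5.48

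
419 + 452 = 871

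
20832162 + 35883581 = 56715743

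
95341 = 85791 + 9550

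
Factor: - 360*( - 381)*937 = 2^3*3^3 * 5^1*127^1*937^1 = 128518920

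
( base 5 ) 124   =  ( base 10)39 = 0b100111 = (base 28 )1b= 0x27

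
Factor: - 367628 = - 2^2*73^1* 1259^1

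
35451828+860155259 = 895607087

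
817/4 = 817/4 = 204.25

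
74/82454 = 37/41227 = 0.00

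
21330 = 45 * 474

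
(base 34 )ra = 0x3a0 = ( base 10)928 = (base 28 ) 154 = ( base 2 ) 1110100000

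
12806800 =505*25360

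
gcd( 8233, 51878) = 1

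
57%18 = 3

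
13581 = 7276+6305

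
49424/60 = 12356/15  =  823.73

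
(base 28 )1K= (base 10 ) 48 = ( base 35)1d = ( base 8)60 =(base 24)20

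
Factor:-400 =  - 2^4*5^2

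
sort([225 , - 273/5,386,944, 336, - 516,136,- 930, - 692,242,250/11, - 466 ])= [ - 930, - 692,- 516, - 466,- 273/5, 250/11,136,225  ,  242, 336, 386, 944 ] 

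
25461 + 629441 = 654902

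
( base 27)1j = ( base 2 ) 101110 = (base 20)26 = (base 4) 232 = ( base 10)46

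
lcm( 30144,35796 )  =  572736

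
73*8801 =642473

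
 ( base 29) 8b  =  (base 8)363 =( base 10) 243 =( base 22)B1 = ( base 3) 100000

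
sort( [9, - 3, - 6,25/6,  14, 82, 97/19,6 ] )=[ - 6 ,-3, 25/6,97/19,6, 9, 14, 82]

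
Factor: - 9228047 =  -9228047^1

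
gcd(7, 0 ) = 7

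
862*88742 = 76495604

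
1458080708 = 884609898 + 573470810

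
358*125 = 44750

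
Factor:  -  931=-7^2 * 19^1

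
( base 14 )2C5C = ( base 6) 100402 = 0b1111011110010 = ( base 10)7922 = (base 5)223142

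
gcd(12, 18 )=6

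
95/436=95/436=0.22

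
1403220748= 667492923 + 735727825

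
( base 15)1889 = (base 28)6LC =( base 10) 5304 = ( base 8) 12270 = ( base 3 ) 21021110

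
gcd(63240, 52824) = 744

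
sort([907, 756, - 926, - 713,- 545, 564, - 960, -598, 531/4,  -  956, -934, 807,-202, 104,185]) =[  -  960,  -  956,-934,- 926, - 713,  -  598,-545,-202,104,531/4,  185,564,756,807,907 ] 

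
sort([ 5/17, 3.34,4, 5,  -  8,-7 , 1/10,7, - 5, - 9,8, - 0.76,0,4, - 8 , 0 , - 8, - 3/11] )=[ -9, - 8,-8, - 8,  -  7 , - 5, - 0.76, - 3/11,0,0 , 1/10,  5/17,3.34,4,4, 5, 7,8] 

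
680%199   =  83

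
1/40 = 1/40 = 0.03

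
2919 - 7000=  - 4081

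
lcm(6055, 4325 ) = 30275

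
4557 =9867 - 5310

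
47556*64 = 3043584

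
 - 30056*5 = -150280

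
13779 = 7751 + 6028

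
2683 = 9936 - 7253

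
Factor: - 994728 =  - 2^3 * 3^1*7^1*31^1 * 191^1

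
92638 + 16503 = 109141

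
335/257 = 1 + 78/257 = 1.30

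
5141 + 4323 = 9464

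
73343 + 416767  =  490110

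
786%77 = 16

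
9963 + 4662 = 14625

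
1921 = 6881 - 4960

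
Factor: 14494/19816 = 7247/9908 = 2^ (-2 )*2477^(-1)*7247^1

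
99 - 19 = 80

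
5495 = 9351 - 3856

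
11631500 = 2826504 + 8804996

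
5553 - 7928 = - 2375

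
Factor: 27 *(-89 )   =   - 2403  =  - 3^3*89^1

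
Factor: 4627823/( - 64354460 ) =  - 2^( - 2)*5^( - 1)  *  23^( - 1) * 139901^( - 1 )*4627823^1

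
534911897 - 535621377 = - 709480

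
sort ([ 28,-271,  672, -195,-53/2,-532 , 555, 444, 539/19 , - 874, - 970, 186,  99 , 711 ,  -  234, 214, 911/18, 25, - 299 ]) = [-970,-874,  -  532, - 299,-271,-234, - 195 , - 53/2,  25, 28, 539/19,911/18, 99 , 186, 214, 444, 555, 672,711 ] 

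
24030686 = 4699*5114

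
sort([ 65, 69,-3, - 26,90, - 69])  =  [-69,-26, - 3,65,69, 90]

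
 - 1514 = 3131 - 4645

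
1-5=-4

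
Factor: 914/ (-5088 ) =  - 457/2544  =  -2^(-4)*3^ ( - 1)*53^( -1)*457^1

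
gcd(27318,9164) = 58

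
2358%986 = 386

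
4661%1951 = 759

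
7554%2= 0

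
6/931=6/931 = 0.01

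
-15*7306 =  - 109590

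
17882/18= 8941/9= 993.44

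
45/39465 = 1/877 =0.00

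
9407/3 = 3135 + 2/3 = 3135.67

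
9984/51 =195 + 13/17=195.76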